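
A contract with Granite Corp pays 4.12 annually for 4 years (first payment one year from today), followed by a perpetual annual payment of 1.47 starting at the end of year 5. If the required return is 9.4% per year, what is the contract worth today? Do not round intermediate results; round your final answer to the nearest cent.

PV of 4-year annuity: 4.12 × [1 − (1+0.094)^−4] / 0.094 = 13.23129
Perpetuity value at year 4: 1.47 / 0.094 = 15.63830
PV of perpetuity: 15.63830 / (1+0.094)^4 = 10.91742
Total PV = 13.23129 + 10.91742 = 24.14872

24.15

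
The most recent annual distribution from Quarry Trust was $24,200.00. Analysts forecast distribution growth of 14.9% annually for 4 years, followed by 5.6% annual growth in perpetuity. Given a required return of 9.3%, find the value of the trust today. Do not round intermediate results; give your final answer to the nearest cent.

D_1 = 27805.80000
D_2 = 31948.86420
D_3 = 36709.24497
D_4 = 42178.92247
Terminal value at year 4: TV = D_4×(1+g_2)/(r−g_2) = 44540.94212/0.037 = 1203809.24659
P_0 = D_1/(1+r)^1 + D_2/(1+r)^2 + D_3/(1+r)^3 + D_4/(1+r)^4 + TV/(1+r)^4
    = 25439.89021 + 26743.30636 + 28113.50321 + 29553.90228 + 843484.34604 = 953334.94810

$953334.95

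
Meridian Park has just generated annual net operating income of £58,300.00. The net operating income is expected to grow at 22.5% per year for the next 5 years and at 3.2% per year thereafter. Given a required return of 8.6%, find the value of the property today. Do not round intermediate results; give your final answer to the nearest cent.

£2459092.34

D_1 = 71417.50000
D_2 = 87486.43750
D_3 = 107170.88594
D_4 = 131284.33527
D_5 = 160823.31071
Terminal value at year 5: TV = D_5×(1+g_2)/(r−g_2) = 165969.65665/0.054 = 3073512.16023
P_0 = D_1/(1+r)^1 + D_2/(1+r)^2 + D_3/(1+r)^3 + D_4/(1+r)^4 + D_5/(1+r)^5 + TV/(1+r)^5
    = 65761.97053 + 74179.01833 + 83673.38624 + 94382.96330 + 106463.28733 + 2034631.71335 = 2459092.33907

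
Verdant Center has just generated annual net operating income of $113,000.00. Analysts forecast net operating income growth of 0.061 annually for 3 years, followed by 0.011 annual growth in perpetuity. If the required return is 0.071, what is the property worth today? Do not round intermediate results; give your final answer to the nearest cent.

D_1 = 119893.00000
D_2 = 127206.47300
D_3 = 134966.06785
Terminal value at year 3: TV = D_3×(1+g_2)/(r−g_2) = 136450.69460/0.06 = 2274178.24332
P_0 = D_1/(1+r)^1 + D_2/(1+r)^2 + D_3/(1+r)^3 + TV/(1+r)^3
    = 111944.91130 + 110899.67403 + 109864.19622 + 1851211.70623 = 2183920.48777

$2183920.49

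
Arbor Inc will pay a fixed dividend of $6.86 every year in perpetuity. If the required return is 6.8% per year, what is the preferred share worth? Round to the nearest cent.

Level perpetuity: PV = C / r = $6.86 / 0.068 = $100.88

$100.88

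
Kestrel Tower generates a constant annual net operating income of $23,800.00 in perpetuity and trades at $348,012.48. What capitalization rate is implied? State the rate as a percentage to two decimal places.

P = C/r ⇒ r = C/P = $23,800.00/$348,012.48 = 0.068388

6.84%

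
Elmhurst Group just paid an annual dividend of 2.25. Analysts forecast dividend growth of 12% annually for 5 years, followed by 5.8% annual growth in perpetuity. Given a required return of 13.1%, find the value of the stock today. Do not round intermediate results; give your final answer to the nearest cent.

D_1 = 2.52000
D_2 = 2.82240
D_3 = 3.16109
D_4 = 3.54042
D_5 = 3.96527
Terminal value at year 5: TV = D_5×(1+g_2)/(r−g_2) = 4.19525/0.073 = 57.46924
P_0 = D_1/(1+r)^1 + D_2/(1+r)^2 + D_3/(1+r)^3 + D_4/(1+r)^4 + D_5/(1+r)^5 + TV/(1+r)^5
    = 2.22812 + 2.20645 + 2.18499 + 2.16374 + 2.14269 + 31.05435 = 41.98032

41.98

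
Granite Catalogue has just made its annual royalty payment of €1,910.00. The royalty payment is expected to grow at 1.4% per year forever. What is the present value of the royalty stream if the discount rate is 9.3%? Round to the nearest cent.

€24515.70

D₁ = D₀ × (1 + g) = €1,910.00 × 1.014 = €1,936.7400
Growing perpetuity: P = D₁ / (r − g) = €1,936.7400 / (0.093 − 0.014) = €24,515.70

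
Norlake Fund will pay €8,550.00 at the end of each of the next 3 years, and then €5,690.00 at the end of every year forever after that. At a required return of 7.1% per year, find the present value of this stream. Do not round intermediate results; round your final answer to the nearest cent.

€87632.70

PV of 3-year annuity: €8,550.00 × [1 − (1+0.071)^−3] / 0.071 = 22396.97036
Perpetuity value at year 3: €5,690.00 / 0.071 = 80140.84507
PV of perpetuity: 80140.84507 / (1+0.071)^3 = 65235.72678
Total PV = 22396.97036 + 65235.72678 = 87632.69714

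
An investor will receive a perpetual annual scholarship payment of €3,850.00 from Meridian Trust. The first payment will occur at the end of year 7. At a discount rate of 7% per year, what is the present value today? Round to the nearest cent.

Value at end of year 6: C / r = €3,850.00 / 0.07 = €55,000.0000
Discount to today: PV = €55,000.0000 / (1 + 0.07)^6 = €55,000.0000 / 1.500730 = €36,648.82

€36648.82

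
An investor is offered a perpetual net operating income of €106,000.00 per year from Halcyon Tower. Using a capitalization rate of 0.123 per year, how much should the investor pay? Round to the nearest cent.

€861788.62

Level perpetuity: PV = C / r = €106,000.00 / 0.123 = €861,788.62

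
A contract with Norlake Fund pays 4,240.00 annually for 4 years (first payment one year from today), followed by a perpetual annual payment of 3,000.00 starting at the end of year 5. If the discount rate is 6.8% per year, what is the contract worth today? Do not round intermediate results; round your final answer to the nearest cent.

48336.82

PV of 4-year annuity: 4,240.00 × [1 − (1+0.068)^−4] / 0.068 = 14426.85844
Perpetuity value at year 4: 3,000.00 / 0.068 = 44117.64706
PV of perpetuity: 44117.64706 / (1+0.068)^4 = 33909.96420
Total PV = 14426.85844 + 33909.96420 = 48336.82264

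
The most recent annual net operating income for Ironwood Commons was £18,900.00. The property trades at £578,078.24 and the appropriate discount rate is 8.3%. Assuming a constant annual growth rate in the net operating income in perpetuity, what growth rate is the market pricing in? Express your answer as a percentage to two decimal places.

P = D₀(1+g)/(r−g) ⇒ P(r−g) = D₀(1+g) ⇒ g(P+D₀) = P·r − D₀
g = (P·r − D₀)/(P + D₀) = (£578,078.24×0.083 − £18,900.00) / (£578,078.24 + £18,900.00) = 0.048713

4.87%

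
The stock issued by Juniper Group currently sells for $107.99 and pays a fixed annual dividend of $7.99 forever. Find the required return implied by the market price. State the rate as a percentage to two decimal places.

P = C/r ⇒ r = C/P = $7.99/$107.99 = 0.073988

7.40%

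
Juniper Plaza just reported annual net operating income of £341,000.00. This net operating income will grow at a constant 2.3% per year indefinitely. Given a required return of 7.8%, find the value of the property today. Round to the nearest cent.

D₁ = D₀ × (1 + g) = £341,000.00 × 1.023 = £348,843.0000
Growing perpetuity: P = D₁ / (r − g) = £348,843.0000 / (0.078 − 0.023) = £6,342,600.00

£6342600.00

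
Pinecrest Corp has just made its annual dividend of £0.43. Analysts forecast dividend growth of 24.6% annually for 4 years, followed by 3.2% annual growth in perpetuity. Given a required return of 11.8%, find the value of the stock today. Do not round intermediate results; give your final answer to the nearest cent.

D_1 = 0.53578
D_2 = 0.66758
D_3 = 0.83181
D_4 = 1.03643
Terminal value at year 4: TV = D_4×(1+g_2)/(r−g_2) = 1.06960/0.086 = 12.43718
P_0 = D_1/(1+r)^1 + D_2/(1+r)^2 + D_3/(1+r)^3 + D_4/(1+r)^4 + TV/(1+r)^4
    = 0.47923 + 0.53410 + 0.59525 + 0.66340 + 7.96076 = 10.23273

£10.23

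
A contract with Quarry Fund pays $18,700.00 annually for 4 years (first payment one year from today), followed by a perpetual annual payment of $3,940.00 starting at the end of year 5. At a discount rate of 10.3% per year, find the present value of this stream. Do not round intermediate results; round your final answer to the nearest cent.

PV of 4-year annuity: $18,700.00 × [1 − (1+0.103)^−4] / 0.103 = 58893.57551
Perpetuity value at year 4: $3,940.00 / 0.103 = 38252.42718
PV of perpetuity: 38252.42718 / (1+0.103)^4 = 25843.83427
Total PV = 58893.57551 + 25843.83427 = 84737.40978

$84737.41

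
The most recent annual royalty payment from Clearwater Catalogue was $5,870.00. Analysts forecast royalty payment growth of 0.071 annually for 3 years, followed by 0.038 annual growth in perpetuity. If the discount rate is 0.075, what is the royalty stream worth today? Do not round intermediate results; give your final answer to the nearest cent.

$180325.14

D_1 = 6286.77000
D_2 = 6733.13067
D_3 = 7211.18295
Terminal value at year 3: TV = D_3×(1+g_2)/(r−g_2) = 7485.20790/0.037 = 202302.91620
P_0 = D_1/(1+r)^1 + D_2/(1+r)^2 + D_3/(1+r)^3 + TV/(1+r)^3
    = 5848.15814 + 5826.39755 + 5804.71793 + 162845.87064 = 180325.14426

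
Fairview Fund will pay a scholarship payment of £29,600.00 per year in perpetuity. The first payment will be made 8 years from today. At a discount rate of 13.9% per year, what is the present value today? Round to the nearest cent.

£85627.02

Value at end of year 7: C / r = £29,600.00 / 0.139 = £212,949.6403
Discount to today: PV = £212,949.6403 / (1 + 0.139)^7 = £212,949.6403 / 2.486944 = £85,627.02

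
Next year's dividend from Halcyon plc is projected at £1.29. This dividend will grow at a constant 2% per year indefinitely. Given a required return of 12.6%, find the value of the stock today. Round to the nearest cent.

Growing perpetuity: P = D₁ / (r − g) = £1.2900 / (0.126 − 0.02) = £12.17

£12.17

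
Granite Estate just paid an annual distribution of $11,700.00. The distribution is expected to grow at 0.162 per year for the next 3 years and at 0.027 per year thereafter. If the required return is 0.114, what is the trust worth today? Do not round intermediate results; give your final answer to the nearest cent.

D_1 = 13595.40000
D_2 = 15797.85480
D_3 = 18357.10728
Terminal value at year 3: TV = D_3×(1+g_2)/(r−g_2) = 18852.74917/0.087 = 216698.26637
P_0 = D_1/(1+r)^1 + D_2/(1+r)^2 + D_3/(1+r)^3 + TV/(1+r)^3
    = 12204.12926 + 12729.98044 + 13278.48947 + 156747.22623 = 194959.82539

$194959.83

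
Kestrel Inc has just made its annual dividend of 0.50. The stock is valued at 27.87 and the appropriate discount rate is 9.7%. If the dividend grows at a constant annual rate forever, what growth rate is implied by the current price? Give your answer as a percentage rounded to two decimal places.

P = D₀(1+g)/(r−g) ⇒ P(r−g) = D₀(1+g) ⇒ g(P+D₀) = P·r − D₀
g = (P·r − D₀)/(P + D₀) = (27.87×0.097 − 0.50) / (27.87 + 0.50) = 0.077666

7.77%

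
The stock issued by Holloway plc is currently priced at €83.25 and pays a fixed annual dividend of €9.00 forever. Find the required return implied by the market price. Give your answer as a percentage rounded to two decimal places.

P = C/r ⇒ r = C/P = €9.00/€83.25 = 0.108108

10.81%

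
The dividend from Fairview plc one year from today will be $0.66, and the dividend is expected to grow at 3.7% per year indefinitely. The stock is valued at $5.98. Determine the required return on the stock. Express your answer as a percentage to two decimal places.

14.74%

P = D₁/(r − g) ⇒ r = D₁/P + g = $0.6600/$5.98 + 0.037 = 0.110368 + 0.037 = 0.147368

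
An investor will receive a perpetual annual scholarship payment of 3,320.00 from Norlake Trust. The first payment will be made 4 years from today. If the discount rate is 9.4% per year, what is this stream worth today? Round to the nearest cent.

26974.80

Value at end of year 3: C / r = 3,320.00 / 0.094 = 35,319.1489
Discount to today: PV = 35,319.1489 / (1 + 0.094)^3 = 35,319.1489 / 1.309339 = 26,974.80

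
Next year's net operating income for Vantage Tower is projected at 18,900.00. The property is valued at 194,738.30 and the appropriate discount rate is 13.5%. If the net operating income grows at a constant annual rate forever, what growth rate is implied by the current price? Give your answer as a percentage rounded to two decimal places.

3.79%

P = D₁/(r−g) ⇒ g = r − D₁/P = 0.135 − 18,900.00/194,738.30 = 0.037947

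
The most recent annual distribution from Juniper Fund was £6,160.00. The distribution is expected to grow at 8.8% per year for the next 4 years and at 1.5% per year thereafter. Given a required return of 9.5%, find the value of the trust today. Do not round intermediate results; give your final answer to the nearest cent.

D_1 = 6702.08000
D_2 = 7291.86304
D_3 = 7933.54699
D_4 = 8631.69912
Terminal value at year 4: TV = D_4×(1+g_2)/(r−g_2) = 8761.17461/0.08 = 109514.68262
P_0 = D_1/(1+r)^1 + D_2/(1+r)^2 + D_3/(1+r)^3 + D_4/(1+r)^4 + TV/(1+r)^4
    = 6120.62100 + 6081.49375 + 6042.61662 + 6003.98802 + 76175.59799 = 100424.31737

£100424.32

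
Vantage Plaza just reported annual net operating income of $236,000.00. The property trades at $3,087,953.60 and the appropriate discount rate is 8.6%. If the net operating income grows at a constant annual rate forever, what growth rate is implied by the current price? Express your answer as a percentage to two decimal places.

0.89%

P = D₀(1+g)/(r−g) ⇒ P(r−g) = D₀(1+g) ⇒ g(P+D₀) = P·r − D₀
g = (P·r − D₀)/(P + D₀) = ($3,087,953.60×0.086 − $236,000.00) / ($3,087,953.60 + $236,000.00) = 0.008894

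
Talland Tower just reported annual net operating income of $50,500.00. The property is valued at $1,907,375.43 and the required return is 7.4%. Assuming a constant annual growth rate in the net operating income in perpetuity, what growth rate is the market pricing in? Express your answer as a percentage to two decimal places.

P = D₀(1+g)/(r−g) ⇒ P(r−g) = D₀(1+g) ⇒ g(P+D₀) = P·r − D₀
g = (P·r − D₀)/(P + D₀) = ($1,907,375.43×0.074 − $50,500.00) / ($1,907,375.43 + $50,500.00) = 0.046298

4.63%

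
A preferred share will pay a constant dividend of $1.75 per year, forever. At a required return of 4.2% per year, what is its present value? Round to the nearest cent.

$41.67

Level perpetuity: PV = C / r = $1.75 / 0.042 = $41.67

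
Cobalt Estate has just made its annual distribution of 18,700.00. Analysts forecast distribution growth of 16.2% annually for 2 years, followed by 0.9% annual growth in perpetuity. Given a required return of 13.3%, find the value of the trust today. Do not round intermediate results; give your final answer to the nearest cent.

D_1 = 21729.40000
D_2 = 25249.56280
Terminal value at year 2: TV = D_2×(1+g_2)/(r−g_2) = 25476.80887/0.124 = 205458.13601
P_0 = D_1/(1+r)^1 + D_2/(1+r)^2 + TV/(1+r)^2
    = 19178.64078 + 19669.53273 + 160052.89132 = 198901.06483

198901.06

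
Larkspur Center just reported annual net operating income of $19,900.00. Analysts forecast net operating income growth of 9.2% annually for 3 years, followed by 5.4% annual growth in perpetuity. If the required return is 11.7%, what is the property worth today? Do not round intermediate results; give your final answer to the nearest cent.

$368139.75

D_1 = 21730.80000
D_2 = 23730.03360
D_3 = 25913.19669
Terminal value at year 3: TV = D_3×(1+g_2)/(r−g_2) = 27312.50931/0.063 = 433531.89385
P_0 = D_1/(1+r)^1 + D_2/(1+r)^2 + D_3/(1+r)^3 + TV/(1+r)^3
    = 19454.61056 + 19019.18956 + 18593.51387 + 311072.43846 = 368139.75245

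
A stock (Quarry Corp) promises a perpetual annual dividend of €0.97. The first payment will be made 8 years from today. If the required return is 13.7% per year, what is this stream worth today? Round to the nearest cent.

€2.88

Value at end of year 7: C / r = €0.97 / 0.137 = €7.0803
Discount to today: PV = €7.0803 / (1 + 0.137)^7 = €7.0803 / 2.456537 = €2.88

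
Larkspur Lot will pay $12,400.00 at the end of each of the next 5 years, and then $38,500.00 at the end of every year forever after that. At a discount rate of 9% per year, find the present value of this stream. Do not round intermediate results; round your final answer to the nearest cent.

$326257.88

PV of 5-year annuity: $12,400.00 × [1 − (1+0.09)^−5] / 0.09 = 48231.67567
Perpetuity value at year 5: $38,500.00 / 0.09 = 427777.77778
PV of perpetuity: 427777.77778 / (1+0.09)^5 = 278026.20414
Total PV = 48231.67567 + 278026.20414 = 326257.87980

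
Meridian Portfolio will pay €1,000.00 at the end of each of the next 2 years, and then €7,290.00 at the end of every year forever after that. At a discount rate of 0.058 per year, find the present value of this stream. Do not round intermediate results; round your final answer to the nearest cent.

PV of 2-year annuity: €1,000.00 × [1 − (1+0.058)^−2] / 0.058 = 1838.54403
Perpetuity value at year 2: €7,290.00 / 0.058 = 125689.65517
PV of perpetuity: 125689.65517 / (1+0.058)^2 = 112286.66919
Total PV = 1838.54403 + 112286.66919 = 114125.21322

€114125.21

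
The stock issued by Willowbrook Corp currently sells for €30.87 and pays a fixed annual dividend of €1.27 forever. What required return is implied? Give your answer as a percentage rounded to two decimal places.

4.11%

P = C/r ⇒ r = C/P = €1.27/€30.87 = 0.041140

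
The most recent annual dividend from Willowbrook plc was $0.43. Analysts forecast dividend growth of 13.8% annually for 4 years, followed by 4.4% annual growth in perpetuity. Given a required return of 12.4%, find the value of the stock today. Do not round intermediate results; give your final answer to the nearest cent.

D_1 = 0.48934
D_2 = 0.55687
D_3 = 0.63372
D_4 = 0.72117
Terminal value at year 4: TV = D_4×(1+g_2)/(r−g_2) = 0.75290/0.08 = 9.41127
P_0 = D_1/(1+r)^1 + D_2/(1+r)^2 + D_3/(1+r)^3 + D_4/(1+r)^4 + TV/(1+r)^4
    = 0.43536 + 0.44078 + 0.44627 + 0.45183 + 5.89634 = 7.67057

$7.67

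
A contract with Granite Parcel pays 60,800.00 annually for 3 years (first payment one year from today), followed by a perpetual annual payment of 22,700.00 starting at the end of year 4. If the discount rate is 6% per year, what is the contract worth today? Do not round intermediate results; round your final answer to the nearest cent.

480175.09

PV of 3-year annuity: 60,800.00 × [1 − (1+0.06)^−3] / 0.06 = 162519.12653
Perpetuity value at year 3: 22,700.00 / 0.06 = 378333.33333
PV of perpetuity: 378333.33333 / (1+0.06)^3 = 317655.96208
Total PV = 162519.12653 + 317655.96208 = 480175.08861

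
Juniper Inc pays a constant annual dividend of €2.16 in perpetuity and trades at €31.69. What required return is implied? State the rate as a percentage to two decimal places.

P = C/r ⇒ r = C/P = €2.16/€31.69 = 0.068160

6.82%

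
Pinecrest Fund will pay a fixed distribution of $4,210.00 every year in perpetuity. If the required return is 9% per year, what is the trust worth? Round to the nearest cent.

Level perpetuity: PV = C / r = $4,210.00 / 0.09 = $46,777.78

$46777.78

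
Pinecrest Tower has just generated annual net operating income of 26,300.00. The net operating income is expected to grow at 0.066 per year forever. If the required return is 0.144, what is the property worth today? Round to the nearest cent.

359433.33

D₁ = D₀ × (1 + g) = 26,300.00 × 1.066 = 28,035.8000
Growing perpetuity: P = D₁ / (r − g) = 28,035.8000 / (0.144 − 0.066) = 359,433.33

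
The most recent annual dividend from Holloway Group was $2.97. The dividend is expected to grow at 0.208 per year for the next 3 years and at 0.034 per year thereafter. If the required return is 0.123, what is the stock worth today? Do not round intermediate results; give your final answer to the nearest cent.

D_1 = 3.58776
D_2 = 4.33401
D_3 = 5.23549
Terminal value at year 3: TV = D_3×(1+g_2)/(r−g_2) = 5.41350/0.089 = 60.82579
P_0 = D_1/(1+r)^1 + D_2/(1+r)^2 + D_3/(1+r)^3 + TV/(1+r)^3
    = 3.19480 + 3.43661 + 3.69673 + 42.94855 = 53.27670

$53.28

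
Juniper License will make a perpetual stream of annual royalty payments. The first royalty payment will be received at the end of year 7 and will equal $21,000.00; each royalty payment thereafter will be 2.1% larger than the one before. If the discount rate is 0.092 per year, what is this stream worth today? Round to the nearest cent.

Value at end of year 6: C₁ / (r − g) = $21,000.00 / (0.092 − 0.021) = $295,774.6479
Discount to today: PV = $295,774.6479 / (1 + 0.092)^6 = $295,774.6479 / 1.695649 = $174,431.58

$174431.58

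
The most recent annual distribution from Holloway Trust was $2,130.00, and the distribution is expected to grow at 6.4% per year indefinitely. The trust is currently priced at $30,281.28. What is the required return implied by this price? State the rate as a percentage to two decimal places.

D₁ = $2,130.00 × 1.064 = $2,266.3200
P = D₁/(r − g) ⇒ r = D₁/P + g = $2,266.3200/$30,281.28 + 0.064 = 0.074842 + 0.064 = 0.138842

13.88%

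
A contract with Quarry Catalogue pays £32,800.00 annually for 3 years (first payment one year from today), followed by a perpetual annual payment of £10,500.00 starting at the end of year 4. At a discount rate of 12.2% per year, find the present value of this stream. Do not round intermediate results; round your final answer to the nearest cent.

£139442.87

PV of 3-year annuity: £32,800.00 × [1 − (1+0.122)^−3] / 0.122 = 78510.10227
Perpetuity value at year 3: £10,500.00 / 0.122 = 86065.57377
PV of perpetuity: 86065.57377 / (1+0.122)^3 = 60932.76664
Total PV = 78510.10227 + 60932.76664 = 139442.86891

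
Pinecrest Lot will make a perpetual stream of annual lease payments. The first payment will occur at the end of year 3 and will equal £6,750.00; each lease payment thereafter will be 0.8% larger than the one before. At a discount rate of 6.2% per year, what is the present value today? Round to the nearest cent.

Value at end of year 2: C₁ / (r − g) = £6,750.00 / (0.062 − 0.008) = £125,000.0000
Discount to today: PV = £125,000.0000 / (1 + 0.062)^2 = £125,000.0000 / 1.127844 = £110,830.93

£110830.93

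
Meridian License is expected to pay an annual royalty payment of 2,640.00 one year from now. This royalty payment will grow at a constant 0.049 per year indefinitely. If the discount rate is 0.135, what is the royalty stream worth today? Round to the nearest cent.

30697.67

Growing perpetuity: P = D₁ / (r − g) = 2,640.0000 / (0.135 − 0.049) = 30,697.67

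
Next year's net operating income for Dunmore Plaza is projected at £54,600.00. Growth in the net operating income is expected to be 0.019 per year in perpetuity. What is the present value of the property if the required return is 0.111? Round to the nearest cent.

£593478.26

Growing perpetuity: P = D₁ / (r − g) = £54,600.0000 / (0.111 − 0.019) = £593,478.26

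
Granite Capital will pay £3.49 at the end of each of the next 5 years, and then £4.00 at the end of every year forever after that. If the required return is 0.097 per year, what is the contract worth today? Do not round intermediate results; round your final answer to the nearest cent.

PV of 5-year annuity: £3.49 × [1 − (1+0.097)^−5] / 0.097 = 13.33187
Perpetuity value at year 5: £4.00 / 0.097 = 41.23711
PV of perpetuity: 41.23711 / (1+0.097)^5 = 25.95704
Total PV = 13.33187 + 25.95704 = 39.28890

£39.29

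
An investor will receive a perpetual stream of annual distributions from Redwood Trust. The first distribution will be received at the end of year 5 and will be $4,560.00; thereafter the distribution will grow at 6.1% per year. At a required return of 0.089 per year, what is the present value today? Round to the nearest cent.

Value at end of year 4: C₁ / (r − g) = $4,560.00 / (0.089 − 0.061) = $162,857.1429
Discount to today: PV = $162,857.1429 / (1 + 0.089)^4 = $162,857.1429 / 1.406409 = $115,796.46

$115796.46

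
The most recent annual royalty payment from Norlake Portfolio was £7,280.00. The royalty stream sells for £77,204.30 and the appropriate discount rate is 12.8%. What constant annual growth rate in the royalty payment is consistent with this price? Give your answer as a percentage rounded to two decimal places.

P = D₀(1+g)/(r−g) ⇒ P(r−g) = D₀(1+g) ⇒ g(P+D₀) = P·r − D₀
g = (P·r − D₀)/(P + D₀) = (£77,204.30×0.128 − £7,280.00) / (£77,204.30 + £7,280.00) = 0.030800

3.08%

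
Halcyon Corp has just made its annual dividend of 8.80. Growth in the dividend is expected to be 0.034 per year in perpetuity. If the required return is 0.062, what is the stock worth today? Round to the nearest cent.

D₁ = D₀ × (1 + g) = 8.80 × 1.034 = 9.0992
Growing perpetuity: P = D₁ / (r − g) = 9.0992 / (0.062 − 0.034) = 324.97

324.97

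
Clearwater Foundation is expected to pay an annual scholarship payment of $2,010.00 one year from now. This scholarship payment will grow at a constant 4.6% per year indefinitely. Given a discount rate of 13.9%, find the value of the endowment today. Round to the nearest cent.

$21612.90

Growing perpetuity: P = D₁ / (r − g) = $2,010.0000 / (0.139 − 0.046) = $21,612.90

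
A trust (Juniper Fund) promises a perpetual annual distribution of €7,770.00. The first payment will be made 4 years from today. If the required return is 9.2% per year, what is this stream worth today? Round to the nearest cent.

€64858.26

Value at end of year 3: C / r = €7,770.00 / 0.092 = €84,456.5217
Discount to today: PV = €84,456.5217 / (1 + 0.092)^3 = €84,456.5217 / 1.302171 = €64,858.26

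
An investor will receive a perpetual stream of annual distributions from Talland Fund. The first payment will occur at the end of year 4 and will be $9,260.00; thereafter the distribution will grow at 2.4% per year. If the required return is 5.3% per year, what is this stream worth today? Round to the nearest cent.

Value at end of year 3: C₁ / (r − g) = $9,260.00 / (0.053 − 0.024) = $319,310.3448
Discount to today: PV = $319,310.3448 / (1 + 0.053)^3 = $319,310.3448 / 1.167576 = $273,481.45

$273481.45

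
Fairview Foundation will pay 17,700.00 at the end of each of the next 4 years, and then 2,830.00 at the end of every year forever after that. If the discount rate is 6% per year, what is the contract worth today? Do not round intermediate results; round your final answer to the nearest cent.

PV of 4-year annuity: 17,700.00 × [1 − (1+0.06)^−4] / 0.06 = 61332.36934
Perpetuity value at year 4: 2,830.00 / 0.06 = 47166.66667
PV of perpetuity: 47166.66667 / (1+0.06)^4 = 37360.41778
Total PV = 61332.36934 + 37360.41778 = 98692.78713

98692.79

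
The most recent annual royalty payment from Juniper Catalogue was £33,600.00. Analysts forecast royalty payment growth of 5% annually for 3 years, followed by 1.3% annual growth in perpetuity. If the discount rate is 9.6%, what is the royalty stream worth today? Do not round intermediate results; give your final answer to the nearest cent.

D_1 = 35280.00000
D_2 = 37044.00000
D_3 = 38896.20000
Terminal value at year 3: TV = D_3×(1+g_2)/(r−g_2) = 39401.85060/0.083 = 474721.09157
P_0 = D_1/(1+r)^1 + D_2/(1+r)^2 + D_3/(1+r)^3 + TV/(1+r)^3
    = 32189.78102 + 30838.75007 + 29544.42297 + 360584.34294 = 453157.29699

£453157.30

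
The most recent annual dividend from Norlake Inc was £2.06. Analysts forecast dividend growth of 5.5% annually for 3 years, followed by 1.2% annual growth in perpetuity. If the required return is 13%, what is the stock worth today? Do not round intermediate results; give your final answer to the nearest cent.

D_1 = 2.17330
D_2 = 2.29283
D_3 = 2.41894
Terminal value at year 3: TV = D_3×(1+g_2)/(r−g_2) = 2.44796/0.118 = 20.74546
P_0 = D_1/(1+r)^1 + D_2/(1+r)^2 + D_3/(1+r)^3 + TV/(1+r)^3
    = 1.92327 + 1.79562 + 1.67644 + 14.37765 = 19.77299

£19.77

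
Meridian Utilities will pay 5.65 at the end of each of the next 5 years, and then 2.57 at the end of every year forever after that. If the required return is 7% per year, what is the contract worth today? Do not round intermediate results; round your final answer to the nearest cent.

PV of 5-year annuity: 5.65 × [1 − (1+0.07)^−5] / 0.07 = 23.16612
Perpetuity value at year 5: 2.57 / 0.07 = 36.71429
PV of perpetuity: 36.71429 / (1+0.07)^5 = 26.17678
Total PV = 23.16612 + 26.17678 = 49.34289

49.34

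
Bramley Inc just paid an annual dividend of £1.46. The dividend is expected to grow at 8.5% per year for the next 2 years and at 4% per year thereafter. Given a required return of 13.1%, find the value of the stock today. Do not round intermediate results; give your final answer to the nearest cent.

D_1 = 1.58410
D_2 = 1.71875
Terminal value at year 2: TV = D_2×(1+g_2)/(r−g_2) = 1.78750/0.091 = 19.64284
P_0 = D_1/(1+r)^1 + D_2/(1+r)^2 + TV/(1+r)^2
    = 1.40062 + 1.34365 + 15.35603 = 18.10031

£18.10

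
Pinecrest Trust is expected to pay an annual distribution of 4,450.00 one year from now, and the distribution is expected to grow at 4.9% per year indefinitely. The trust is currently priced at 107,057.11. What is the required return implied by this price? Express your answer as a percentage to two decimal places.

P = D₁/(r − g) ⇒ r = D₁/P + g = 4,450.0000/107,057.11 + 0.049 = 0.041567 + 0.049 = 0.090567

9.06%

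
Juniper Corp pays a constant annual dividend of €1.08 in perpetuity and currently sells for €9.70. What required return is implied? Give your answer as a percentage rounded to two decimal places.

P = C/r ⇒ r = C/P = €1.08/€9.70 = 0.111340

11.13%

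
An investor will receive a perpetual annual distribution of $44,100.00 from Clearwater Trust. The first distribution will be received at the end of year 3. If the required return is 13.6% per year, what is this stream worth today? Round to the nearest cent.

Value at end of year 2: C / r = $44,100.00 / 0.136 = $324,264.7059
Discount to today: PV = $324,264.7059 / (1 + 0.136)^2 = $324,264.7059 / 1.290496 = $251,271.38

$251271.38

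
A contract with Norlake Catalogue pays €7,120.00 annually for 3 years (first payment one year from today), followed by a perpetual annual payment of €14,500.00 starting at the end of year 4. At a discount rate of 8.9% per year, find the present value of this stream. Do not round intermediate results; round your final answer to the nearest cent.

PV of 3-year annuity: €7,120.00 × [1 − (1+0.089)^−3] / 0.089 = 18054.98710
Perpetuity value at year 3: €14,500.00 / 0.089 = 162921.34831
PV of perpetuity: 162921.34831 / (1+0.089)^3 = 126152.06279
Total PV = 18054.98710 + 126152.06279 = 144207.04989

€144207.05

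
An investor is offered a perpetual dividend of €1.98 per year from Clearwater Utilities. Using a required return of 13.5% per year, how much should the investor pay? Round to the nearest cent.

€14.67

Level perpetuity: PV = C / r = €1.98 / 0.135 = €14.67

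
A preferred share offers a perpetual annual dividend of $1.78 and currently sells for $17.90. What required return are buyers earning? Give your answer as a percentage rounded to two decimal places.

P = C/r ⇒ r = C/P = $1.78/$17.90 = 0.099441

9.94%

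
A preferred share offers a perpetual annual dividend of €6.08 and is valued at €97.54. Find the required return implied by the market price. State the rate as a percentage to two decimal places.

P = C/r ⇒ r = C/P = €6.08/€97.54 = 0.062333

6.23%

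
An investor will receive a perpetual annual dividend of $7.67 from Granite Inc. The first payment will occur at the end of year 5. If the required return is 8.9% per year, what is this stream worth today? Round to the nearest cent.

Value at end of year 4: C / r = $7.67 / 0.089 = $86.1798
Discount to today: PV = $86.1798 / (1 + 0.089)^4 = $86.1798 / 1.406409 = $61.28

$61.28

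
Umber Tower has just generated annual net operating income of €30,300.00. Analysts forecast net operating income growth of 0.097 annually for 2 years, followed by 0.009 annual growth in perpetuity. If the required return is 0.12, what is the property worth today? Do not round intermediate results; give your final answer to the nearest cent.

D_1 = 33239.10000
D_2 = 36463.29270
Terminal value at year 2: TV = D_2×(1+g_2)/(r−g_2) = 36791.46233/0.111 = 331454.61562
P_0 = D_1/(1+r)^1 + D_2/(1+r)^2 + TV/(1+r)^2
    = 29677.76786 + 29068.31370 + 264233.59026 = 322979.67181

€322979.67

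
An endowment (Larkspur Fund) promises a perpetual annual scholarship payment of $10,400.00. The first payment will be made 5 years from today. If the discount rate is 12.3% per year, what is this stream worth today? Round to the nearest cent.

$53162.97

Value at end of year 4: C / r = $10,400.00 / 0.123 = $84,552.8455
Discount to today: PV = $84,552.8455 / (1 + 0.123)^4 = $84,552.8455 / 1.590446 = $53,162.97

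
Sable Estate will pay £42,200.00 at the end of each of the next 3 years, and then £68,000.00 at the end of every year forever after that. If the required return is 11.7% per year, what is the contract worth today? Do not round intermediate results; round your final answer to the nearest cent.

PV of 3-year annuity: £42,200.00 × [1 − (1+0.117)^−3] / 0.117 = 101882.09340
Perpetuity value at year 3: £68,000.00 / 0.117 = 581196.58120
PV of perpetuity: 581196.58120 / (1+0.117)^3 = 417026.38330
Total PV = 101882.09340 + 417026.38330 = 518908.47670

£518908.48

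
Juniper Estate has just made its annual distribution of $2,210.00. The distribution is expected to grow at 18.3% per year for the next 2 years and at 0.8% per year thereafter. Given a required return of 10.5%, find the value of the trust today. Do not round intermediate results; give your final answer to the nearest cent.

$31221.44

D_1 = 2614.43000
D_2 = 3092.87069
Terminal value at year 2: TV = D_2×(1+g_2)/(r−g_2) = 3117.61366/0.097 = 32140.34696
P_0 = D_1/(1+r)^1 + D_2/(1+r)^2 + TV/(1+r)^2
    = 2366.00000 + 2533.01176 + 26322.43153 = 31221.44330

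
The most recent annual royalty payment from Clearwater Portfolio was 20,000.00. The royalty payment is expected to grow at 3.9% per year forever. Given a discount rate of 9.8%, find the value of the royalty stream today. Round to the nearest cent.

D₁ = D₀ × (1 + g) = 20,000.00 × 1.039 = 20,780.0000
Growing perpetuity: P = D₁ / (r − g) = 20,780.0000 / (0.098 − 0.039) = 352,203.39

352203.39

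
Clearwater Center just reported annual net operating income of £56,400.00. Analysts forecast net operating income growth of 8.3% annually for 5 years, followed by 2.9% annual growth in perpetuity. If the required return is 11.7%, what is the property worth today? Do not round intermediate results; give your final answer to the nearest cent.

D_1 = 61081.20000
D_2 = 66150.93960
D_3 = 71641.46759
D_4 = 77587.70940
D_5 = 84027.48928
Terminal value at year 5: TV = D_5×(1+g_2)/(r−g_2) = 86464.28647/0.088 = 982548.70983
P_0 = D_1/(1+r)^1 + D_2/(1+r)^2 + D_3/(1+r)^3 + D_4/(1+r)^4 + D_5/(1+r)^5 + TV/(1+r)^5
    = 54683.25873 + 53018.77279 + 51404.95159 + 49840.25298 + 48323.18171 + 565051.74980 = 822322.16760

£822322.17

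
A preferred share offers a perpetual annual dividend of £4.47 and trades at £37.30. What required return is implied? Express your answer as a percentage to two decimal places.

11.98%

P = C/r ⇒ r = C/P = £4.47/£37.30 = 0.119839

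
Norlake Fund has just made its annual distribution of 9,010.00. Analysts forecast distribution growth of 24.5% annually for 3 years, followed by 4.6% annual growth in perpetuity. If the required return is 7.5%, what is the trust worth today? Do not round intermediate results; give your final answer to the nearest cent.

D_1 = 11217.45000
D_2 = 13965.72525
D_3 = 17387.32794
Terminal value at year 3: TV = D_3×(1+g_2)/(r−g_2) = 18187.14502/0.029 = 627142.93177
P_0 = D_1/(1+r)^1 + D_2/(1+r)^2 + D_3/(1+r)^3 + TV/(1+r)^3
    = 10434.83721 + 12084.99751 + 13996.11340 + 504825.33152 = 541341.27964

541341.28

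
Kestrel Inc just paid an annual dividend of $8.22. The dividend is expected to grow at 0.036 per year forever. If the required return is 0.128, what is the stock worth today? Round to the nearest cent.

D₁ = D₀ × (1 + g) = $8.22 × 1.036 = $8.5159
Growing perpetuity: P = D₁ / (r − g) = $8.5159 / (0.128 − 0.036) = $92.56

$92.56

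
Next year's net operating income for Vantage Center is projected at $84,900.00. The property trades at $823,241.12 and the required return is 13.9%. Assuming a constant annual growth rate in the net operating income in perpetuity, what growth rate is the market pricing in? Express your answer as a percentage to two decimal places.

3.59%

P = D₁/(r−g) ⇒ g = r − D₁/P = 0.139 − $84,900.00/$823,241.12 = 0.035871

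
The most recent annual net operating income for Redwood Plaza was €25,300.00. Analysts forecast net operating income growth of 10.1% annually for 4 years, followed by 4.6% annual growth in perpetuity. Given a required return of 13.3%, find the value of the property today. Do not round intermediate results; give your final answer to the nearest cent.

D_1 = 27855.30000
D_2 = 30668.68530
D_3 = 33766.22252
D_4 = 37176.61099
Terminal value at year 4: TV = D_4×(1+g_2)/(r−g_2) = 38886.73509/0.087 = 446973.96661
P_0 = D_1/(1+r)^1 + D_2/(1+r)^2 + D_3/(1+r)^3 + D_4/(1+r)^4 + TV/(1+r)^4
    = 24585.43689 + 23891.05562 + 23216.28618 + 22560.57465 + 271245.52974 = 365498.88308

€365498.88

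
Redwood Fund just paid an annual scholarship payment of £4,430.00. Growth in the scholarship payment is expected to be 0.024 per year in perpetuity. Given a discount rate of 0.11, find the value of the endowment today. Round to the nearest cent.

£52747.91

D₁ = D₀ × (1 + g) = £4,430.00 × 1.024 = £4,536.3200
Growing perpetuity: P = D₁ / (r − g) = £4,536.3200 / (0.11 − 0.024) = £52,747.91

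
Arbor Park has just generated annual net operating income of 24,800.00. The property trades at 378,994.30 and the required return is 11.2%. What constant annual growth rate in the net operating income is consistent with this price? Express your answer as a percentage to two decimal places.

4.37%

P = D₀(1+g)/(r−g) ⇒ P(r−g) = D₀(1+g) ⇒ g(P+D₀) = P·r − D₀
g = (P·r − D₀)/(P + D₀) = (378,994.30×0.112 − 24,800.00) / (378,994.30 + 24,800.00) = 0.043704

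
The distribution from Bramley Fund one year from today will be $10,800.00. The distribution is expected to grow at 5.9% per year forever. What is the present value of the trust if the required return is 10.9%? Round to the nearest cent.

Growing perpetuity: P = D₁ / (r − g) = $10,800.0000 / (0.109 − 0.059) = $216,000.00

$216000.00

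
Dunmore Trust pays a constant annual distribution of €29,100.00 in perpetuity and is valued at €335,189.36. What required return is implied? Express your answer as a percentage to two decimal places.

8.68%

P = C/r ⇒ r = C/P = €29,100.00/€335,189.36 = 0.086817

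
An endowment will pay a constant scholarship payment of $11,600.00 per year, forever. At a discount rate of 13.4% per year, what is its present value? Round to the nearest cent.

Level perpetuity: PV = C / r = $11,600.00 / 0.134 = $86,567.16

$86567.16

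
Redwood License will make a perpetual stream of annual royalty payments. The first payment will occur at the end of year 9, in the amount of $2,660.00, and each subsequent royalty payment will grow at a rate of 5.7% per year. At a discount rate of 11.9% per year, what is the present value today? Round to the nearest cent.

$17452.16

Value at end of year 8: C₁ / (r − g) = $2,660.00 / (0.119 − 0.057) = $42,903.2258
Discount to today: PV = $42,903.2258 / (1 + 0.119)^8 = $42,903.2258 / 2.458333 = $17,452.16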